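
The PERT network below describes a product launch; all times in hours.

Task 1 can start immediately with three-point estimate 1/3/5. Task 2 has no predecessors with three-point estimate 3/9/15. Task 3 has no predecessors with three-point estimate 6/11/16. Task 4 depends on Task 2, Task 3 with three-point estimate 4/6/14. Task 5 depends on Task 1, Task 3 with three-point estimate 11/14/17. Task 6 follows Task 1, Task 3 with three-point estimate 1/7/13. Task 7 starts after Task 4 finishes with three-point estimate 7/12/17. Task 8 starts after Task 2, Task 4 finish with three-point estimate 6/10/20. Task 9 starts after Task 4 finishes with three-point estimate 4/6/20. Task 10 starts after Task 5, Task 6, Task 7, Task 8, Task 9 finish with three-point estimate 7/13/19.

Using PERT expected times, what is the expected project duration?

te_Task 1 = (1 + 4·3 + 5)/6 = 18/6 = 3
te_Task 2 = (3 + 4·9 + 15)/6 = 54/6 = 9
te_Task 3 = (6 + 4·11 + 16)/6 = 66/6 = 11
te_Task 4 = (4 + 4·6 + 14)/6 = 42/6 = 7
te_Task 5 = (11 + 4·14 + 17)/6 = 84/6 = 14
te_Task 6 = (1 + 4·7 + 13)/6 = 42/6 = 7
te_Task 7 = (7 + 4·12 + 17)/6 = 72/6 = 12
te_Task 8 = (6 + 4·10 + 20)/6 = 66/6 = 11
te_Task 9 = (4 + 4·6 + 20)/6 = 48/6 = 8
te_Task 10 = (7 + 4·13 + 19)/6 = 78/6 = 13

Forward pass:
ES_Task 1 = 0; EF_Task 1 = 3
ES_Task 2 = 0; EF_Task 2 = 9
ES_Task 3 = 0; EF_Task 3 = 11
ES_Task 4 = max(EF_Task 2=9, EF_Task 3=11) = 11; EF_Task 4 = 11+7 = 18
ES_Task 5 = max(EF_Task 1=3, EF_Task 3=11) = 11; EF_Task 5 = 11+14 = 25
ES_Task 6 = max(EF_Task 1=3, EF_Task 3=11) = 11; EF_Task 6 = 11+7 = 18
ES_Task 7 = 18; EF_Task 7 = 18+12 = 30
ES_Task 8 = max(EF_Task 2=9, EF_Task 4=18) = 18; EF_Task 8 = 18+11 = 29
ES_Task 9 = 18; EF_Task 9 = 18+8 = 26
ES_Task 10 = max(EF_Task 5=25, EF_Task 6=18, EF_Task 7=30, EF_Task 8=29, EF_Task 9=26) = 30; EF_Task 10 = 30+13 = 43
Expected project duration μ = 43 hours. Critical path: Task 3 → Task 4 → Task 7 → Task 10.

43 hours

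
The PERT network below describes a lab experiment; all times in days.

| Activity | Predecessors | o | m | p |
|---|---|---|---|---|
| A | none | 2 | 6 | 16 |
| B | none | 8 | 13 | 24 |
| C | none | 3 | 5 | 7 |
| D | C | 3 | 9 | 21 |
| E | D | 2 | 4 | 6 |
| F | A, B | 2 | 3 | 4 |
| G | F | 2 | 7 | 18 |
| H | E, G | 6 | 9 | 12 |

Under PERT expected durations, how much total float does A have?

te_A = (2 + 4·6 + 16)/6 = 42/6 = 7
te_B = (8 + 4·13 + 24)/6 = 84/6 = 14
te_C = (3 + 4·5 + 7)/6 = 30/6 = 5
te_D = (3 + 4·9 + 21)/6 = 60/6 = 10
te_E = (2 + 4·4 + 6)/6 = 24/6 = 4
te_F = (2 + 4·3 + 4)/6 = 18/6 = 3
te_G = (2 + 4·7 + 18)/6 = 48/6 = 8
te_H = (6 + 4·9 + 12)/6 = 54/6 = 9

Forward pass:
ES_A = 0; EF_A = 7
ES_B = 0; EF_B = 14
ES_C = 0; EF_C = 5
ES_D = 5; EF_D = 5+10 = 15
ES_E = 15; EF_E = 15+4 = 19
ES_F = max(EF_A=7, EF_B=14) = 14; EF_F = 14+3 = 17
ES_G = 17; EF_G = 17+8 = 25
ES_H = max(EF_E=19, EF_G=25) = 25; EF_H = 25+9 = 34
Expected project duration μ = 34 days. Critical path: B → F → G → H.

Backward pass:
LF_H = 34; LS_H = 34−9 = 25
LF_G = LS_H = 25; LS_G = 25−8 = 17
LF_F = LS_G = 17; LS_F = 17−3 = 14
LF_E = LS_H = 25; LS_E = 25−4 = 21
LF_D = LS_E = 21; LS_D = 21−10 = 11
LF_C = LS_D = 11; LS_C = 11−5 = 6
LF_B = LS_F = 14; LS_B = 14−14 = 0
LF_A = LS_F = 14; LS_A = 14−7 = 7
Slack_A = LS_A − ES_A = 7 − 0 = 7

7 days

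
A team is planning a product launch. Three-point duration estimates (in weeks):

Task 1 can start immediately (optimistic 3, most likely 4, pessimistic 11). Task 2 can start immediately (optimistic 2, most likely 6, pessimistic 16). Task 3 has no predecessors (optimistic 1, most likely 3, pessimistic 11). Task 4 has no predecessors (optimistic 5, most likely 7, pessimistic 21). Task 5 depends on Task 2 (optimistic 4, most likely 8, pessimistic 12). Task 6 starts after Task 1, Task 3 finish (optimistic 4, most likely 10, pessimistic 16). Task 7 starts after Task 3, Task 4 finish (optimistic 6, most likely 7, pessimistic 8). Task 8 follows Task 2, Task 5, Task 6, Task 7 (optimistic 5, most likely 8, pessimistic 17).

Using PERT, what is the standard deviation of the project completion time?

te_Task 1 = (3 + 4·4 + 11)/6 = 30/6 = 5; σ²_Task 1 = ((11−3)/6)² = 1.778
te_Task 2 = (2 + 4·6 + 16)/6 = 42/6 = 7; σ²_Task 2 = ((16−2)/6)² = 5.444
te_Task 3 = (1 + 4·3 + 11)/6 = 24/6 = 4; σ²_Task 3 = ((11−1)/6)² = 2.778
te_Task 4 = (5 + 4·7 + 21)/6 = 54/6 = 9; σ²_Task 4 = ((21−5)/6)² = 7.111
te_Task 5 = (4 + 4·8 + 12)/6 = 48/6 = 8; σ²_Task 5 = ((12−4)/6)² = 1.778
te_Task 6 = (4 + 4·10 + 16)/6 = 60/6 = 10; σ²_Task 6 = ((16−4)/6)² = 4.000
te_Task 7 = (6 + 4·7 + 8)/6 = 42/6 = 7; σ²_Task 7 = ((8−6)/6)² = 0.111
te_Task 8 = (5 + 4·8 + 17)/6 = 54/6 = 9; σ²_Task 8 = ((17−5)/6)² = 4.000

Forward pass:
ES_Task 1 = 0; EF_Task 1 = 5
ES_Task 2 = 0; EF_Task 2 = 7
ES_Task 3 = 0; EF_Task 3 = 4
ES_Task 4 = 0; EF_Task 4 = 9
ES_Task 5 = 7; EF_Task 5 = 7+8 = 15
ES_Task 6 = max(EF_Task 1=5, EF_Task 3=4) = 5; EF_Task 6 = 5+10 = 15
ES_Task 7 = max(EF_Task 3=4, EF_Task 4=9) = 9; EF_Task 7 = 9+7 = 16
ES_Task 8 = max(EF_Task 2=7, EF_Task 5=15, EF_Task 6=15, EF_Task 7=16) = 16; EF_Task 8 = 16+9 = 25
Expected project duration μ = 25 weeks. Critical path: Task 4 → Task 7 → Task 8.

Variance along critical path = 7.111 + 0.111 + 4.000 = 11.222
σ = √11.222 = 3.350 weeks

3.35 weeks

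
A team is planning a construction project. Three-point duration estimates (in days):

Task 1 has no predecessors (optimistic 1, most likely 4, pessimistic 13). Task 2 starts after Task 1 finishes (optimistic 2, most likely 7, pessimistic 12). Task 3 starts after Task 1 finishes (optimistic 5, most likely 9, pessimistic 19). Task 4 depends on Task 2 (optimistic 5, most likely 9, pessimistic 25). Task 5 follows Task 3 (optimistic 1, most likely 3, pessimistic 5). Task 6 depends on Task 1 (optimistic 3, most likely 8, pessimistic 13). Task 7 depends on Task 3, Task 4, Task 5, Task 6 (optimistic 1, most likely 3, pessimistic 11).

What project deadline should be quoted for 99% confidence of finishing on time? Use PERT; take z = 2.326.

te_Task 1 = (1 + 4·4 + 13)/6 = 30/6 = 5; σ²_Task 1 = ((13−1)/6)² = 4.000
te_Task 2 = (2 + 4·7 + 12)/6 = 42/6 = 7; σ²_Task 2 = ((12−2)/6)² = 2.778
te_Task 3 = (5 + 4·9 + 19)/6 = 60/6 = 10; σ²_Task 3 = ((19−5)/6)² = 5.444
te_Task 4 = (5 + 4·9 + 25)/6 = 66/6 = 11; σ²_Task 4 = ((25−5)/6)² = 11.111
te_Task 5 = (1 + 4·3 + 5)/6 = 18/6 = 3; σ²_Task 5 = ((5−1)/6)² = 0.444
te_Task 6 = (3 + 4·8 + 13)/6 = 48/6 = 8; σ²_Task 6 = ((13−3)/6)² = 2.778
te_Task 7 = (1 + 4·3 + 11)/6 = 24/6 = 4; σ²_Task 7 = ((11−1)/6)² = 2.778

Forward pass:
ES_Task 1 = 0; EF_Task 1 = 5
ES_Task 2 = 5; EF_Task 2 = 5+7 = 12
ES_Task 3 = 5; EF_Task 3 = 5+10 = 15
ES_Task 4 = 12; EF_Task 4 = 12+11 = 23
ES_Task 5 = 15; EF_Task 5 = 15+3 = 18
ES_Task 6 = 5; EF_Task 6 = 5+8 = 13
ES_Task 7 = max(EF_Task 3=15, EF_Task 4=23, EF_Task 5=18, EF_Task 6=13) = 23; EF_Task 7 = 23+4 = 27
Expected project duration μ = 27 days. Critical path: Task 1 → Task 2 → Task 4 → Task 7.

Variance along critical path = 4.000 + 2.778 + 11.111 + 2.778 = 20.667; σ = 4.546 days.
D = μ + z·σ = 27 + 2.326·4.546 = 37.6 days

37.6 days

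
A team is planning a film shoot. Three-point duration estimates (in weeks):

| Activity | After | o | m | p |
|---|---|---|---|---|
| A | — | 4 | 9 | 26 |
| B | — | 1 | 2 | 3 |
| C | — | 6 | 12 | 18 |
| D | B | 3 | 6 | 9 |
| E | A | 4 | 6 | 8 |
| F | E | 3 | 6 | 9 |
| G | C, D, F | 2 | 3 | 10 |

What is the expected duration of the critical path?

te_A = (4 + 4·9 + 26)/6 = 66/6 = 11
te_B = (1 + 4·2 + 3)/6 = 12/6 = 2
te_C = (6 + 4·12 + 18)/6 = 72/6 = 12
te_D = (3 + 4·6 + 9)/6 = 36/6 = 6
te_E = (4 + 4·6 + 8)/6 = 36/6 = 6
te_F = (3 + 4·6 + 9)/6 = 36/6 = 6
te_G = (2 + 4·3 + 10)/6 = 24/6 = 4

Forward pass:
ES_A = 0; EF_A = 11
ES_B = 0; EF_B = 2
ES_C = 0; EF_C = 12
ES_D = 2; EF_D = 2+6 = 8
ES_E = 11; EF_E = 11+6 = 17
ES_F = 17; EF_F = 17+6 = 23
ES_G = max(EF_C=12, EF_D=8, EF_F=23) = 23; EF_G = 23+4 = 27
Expected project duration μ = 27 weeks. Critical path: A → E → F → G.

27 weeks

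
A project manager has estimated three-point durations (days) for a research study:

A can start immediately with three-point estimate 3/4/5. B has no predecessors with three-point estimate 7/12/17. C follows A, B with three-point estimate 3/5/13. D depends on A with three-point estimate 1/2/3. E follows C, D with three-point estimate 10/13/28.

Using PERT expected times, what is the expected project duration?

te_A = (3 + 4·4 + 5)/6 = 24/6 = 4
te_B = (7 + 4·12 + 17)/6 = 72/6 = 12
te_C = (3 + 4·5 + 13)/6 = 36/6 = 6
te_D = (1 + 4·2 + 3)/6 = 12/6 = 2
te_E = (10 + 4·13 + 28)/6 = 90/6 = 15

Forward pass:
ES_A = 0; EF_A = 4
ES_B = 0; EF_B = 12
ES_C = max(EF_A=4, EF_B=12) = 12; EF_C = 12+6 = 18
ES_D = 4; EF_D = 4+2 = 6
ES_E = max(EF_C=18, EF_D=6) = 18; EF_E = 18+15 = 33
Expected project duration μ = 33 days. Critical path: B → C → E.

33 days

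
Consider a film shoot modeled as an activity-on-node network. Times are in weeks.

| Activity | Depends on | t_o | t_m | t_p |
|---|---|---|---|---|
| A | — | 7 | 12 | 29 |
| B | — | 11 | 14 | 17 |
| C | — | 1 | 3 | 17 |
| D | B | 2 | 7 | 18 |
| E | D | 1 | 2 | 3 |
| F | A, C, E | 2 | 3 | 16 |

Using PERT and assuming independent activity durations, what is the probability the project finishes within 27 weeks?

te_A = (7 + 4·12 + 29)/6 = 84/6 = 14; σ²_A = ((29−7)/6)² = 13.444
te_B = (11 + 4·14 + 17)/6 = 84/6 = 14; σ²_B = ((17−11)/6)² = 1.000
te_C = (1 + 4·3 + 17)/6 = 30/6 = 5; σ²_C = ((17−1)/6)² = 7.111
te_D = (2 + 4·7 + 18)/6 = 48/6 = 8; σ²_D = ((18−2)/6)² = 7.111
te_E = (1 + 4·2 + 3)/6 = 12/6 = 2; σ²_E = ((3−1)/6)² = 0.111
te_F = (2 + 4·3 + 16)/6 = 30/6 = 5; σ²_F = ((16−2)/6)² = 5.444

Forward pass:
ES_A = 0; EF_A = 14
ES_B = 0; EF_B = 14
ES_C = 0; EF_C = 5
ES_D = 14; EF_D = 14+8 = 22
ES_E = 22; EF_E = 22+2 = 24
ES_F = max(EF_A=14, EF_C=5, EF_E=24) = 24; EF_F = 24+5 = 29
Expected project duration μ = 29 weeks. Critical path: B → D → E → F.

Variance along critical path = 1.000 + 7.111 + 0.111 + 5.444 = 13.667; σ = √13.667 = 3.697 weeks.
Z = (27 − 29) / 3.697 = -0.541
P(T ≤ 27) = Φ(-0.541) ≈ 0.294

0.294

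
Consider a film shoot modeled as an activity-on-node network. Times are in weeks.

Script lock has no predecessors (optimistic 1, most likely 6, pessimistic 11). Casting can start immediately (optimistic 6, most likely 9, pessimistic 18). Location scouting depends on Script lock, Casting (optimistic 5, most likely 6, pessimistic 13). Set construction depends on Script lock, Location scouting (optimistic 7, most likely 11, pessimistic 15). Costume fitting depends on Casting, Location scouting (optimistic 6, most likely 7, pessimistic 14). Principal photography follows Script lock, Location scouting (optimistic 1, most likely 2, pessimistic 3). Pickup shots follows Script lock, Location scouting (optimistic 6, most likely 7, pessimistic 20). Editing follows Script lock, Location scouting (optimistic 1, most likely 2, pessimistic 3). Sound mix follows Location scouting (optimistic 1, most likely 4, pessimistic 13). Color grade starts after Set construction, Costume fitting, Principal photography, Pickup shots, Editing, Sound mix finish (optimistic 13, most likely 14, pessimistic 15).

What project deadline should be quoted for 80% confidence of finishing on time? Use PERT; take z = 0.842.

44.3 weeks

te_Script lock = (1 + 4·6 + 11)/6 = 36/6 = 6; σ²_Script lock = ((11−1)/6)² = 2.778
te_Casting = (6 + 4·9 + 18)/6 = 60/6 = 10; σ²_Casting = ((18−6)/6)² = 4.000
te_Location scouting = (5 + 4·6 + 13)/6 = 42/6 = 7; σ²_Location scouting = ((13−5)/6)² = 1.778
te_Set construction = (7 + 4·11 + 15)/6 = 66/6 = 11; σ²_Set construction = ((15−7)/6)² = 1.778
te_Costume fitting = (6 + 4·7 + 14)/6 = 48/6 = 8; σ²_Costume fitting = ((14−6)/6)² = 1.778
te_Principal photography = (1 + 4·2 + 3)/6 = 12/6 = 2; σ²_Principal photography = ((3−1)/6)² = 0.111
te_Pickup shots = (6 + 4·7 + 20)/6 = 54/6 = 9; σ²_Pickup shots = ((20−6)/6)² = 5.444
te_Editing = (1 + 4·2 + 3)/6 = 12/6 = 2; σ²_Editing = ((3−1)/6)² = 0.111
te_Sound mix = (1 + 4·4 + 13)/6 = 30/6 = 5; σ²_Sound mix = ((13−1)/6)² = 4.000
te_Color grade = (13 + 4·14 + 15)/6 = 84/6 = 14; σ²_Color grade = ((15−13)/6)² = 0.111

Forward pass:
ES_Script lock = 0; EF_Script lock = 6
ES_Casting = 0; EF_Casting = 10
ES_Location scouting = max(EF_Script lock=6, EF_Casting=10) = 10; EF_Location scouting = 10+7 = 17
ES_Set construction = max(EF_Script lock=6, EF_Location scouting=17) = 17; EF_Set construction = 17+11 = 28
ES_Costume fitting = max(EF_Casting=10, EF_Location scouting=17) = 17; EF_Costume fitting = 17+8 = 25
ES_Principal photography = max(EF_Script lock=6, EF_Location scouting=17) = 17; EF_Principal photography = 17+2 = 19
ES_Pickup shots = max(EF_Script lock=6, EF_Location scouting=17) = 17; EF_Pickup shots = 17+9 = 26
ES_Editing = max(EF_Script lock=6, EF_Location scouting=17) = 17; EF_Editing = 17+2 = 19
ES_Sound mix = 17; EF_Sound mix = 17+5 = 22
ES_Color grade = max(EF_Set construction=28, EF_Costume fitting=25, EF_Principal photography=19, EF_Pickup shots=26, EF_Editing=19, EF_Sound mix=22) = 28; EF_Color grade = 28+14 = 42
Expected project duration μ = 42 weeks. Critical path: Casting → Location scouting → Set construction → Color grade.

Variance along critical path = 4.000 + 1.778 + 1.778 + 0.111 = 7.667; σ = 2.769 weeks.
D = μ + z·σ = 42 + 0.842·2.769 = 44.3 weeks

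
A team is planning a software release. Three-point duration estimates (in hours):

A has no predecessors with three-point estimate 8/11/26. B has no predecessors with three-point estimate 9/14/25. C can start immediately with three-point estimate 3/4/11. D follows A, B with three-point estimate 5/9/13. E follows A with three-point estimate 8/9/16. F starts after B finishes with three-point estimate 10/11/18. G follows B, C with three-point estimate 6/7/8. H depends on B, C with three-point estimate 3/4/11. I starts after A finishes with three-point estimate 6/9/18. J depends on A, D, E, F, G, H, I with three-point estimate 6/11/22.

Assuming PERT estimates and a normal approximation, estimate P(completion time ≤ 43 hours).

0.841

te_A = (8 + 4·11 + 26)/6 = 78/6 = 13; σ²_A = ((26−8)/6)² = 9.000
te_B = (9 + 4·14 + 25)/6 = 90/6 = 15; σ²_B = ((25−9)/6)² = 7.111
te_C = (3 + 4·4 + 11)/6 = 30/6 = 5; σ²_C = ((11−3)/6)² = 1.778
te_D = (5 + 4·9 + 13)/6 = 54/6 = 9; σ²_D = ((13−5)/6)² = 1.778
te_E = (8 + 4·9 + 16)/6 = 60/6 = 10; σ²_E = ((16−8)/6)² = 1.778
te_F = (10 + 4·11 + 18)/6 = 72/6 = 12; σ²_F = ((18−10)/6)² = 1.778
te_G = (6 + 4·7 + 8)/6 = 42/6 = 7; σ²_G = ((8−6)/6)² = 0.111
te_H = (3 + 4·4 + 11)/6 = 30/6 = 5; σ²_H = ((11−3)/6)² = 1.778
te_I = (6 + 4·9 + 18)/6 = 60/6 = 10; σ²_I = ((18−6)/6)² = 4.000
te_J = (6 + 4·11 + 22)/6 = 72/6 = 12; σ²_J = ((22−6)/6)² = 7.111

Forward pass:
ES_A = 0; EF_A = 13
ES_B = 0; EF_B = 15
ES_C = 0; EF_C = 5
ES_D = max(EF_A=13, EF_B=15) = 15; EF_D = 15+9 = 24
ES_E = 13; EF_E = 13+10 = 23
ES_F = 15; EF_F = 15+12 = 27
ES_G = max(EF_B=15, EF_C=5) = 15; EF_G = 15+7 = 22
ES_H = max(EF_B=15, EF_C=5) = 15; EF_H = 15+5 = 20
ES_I = 13; EF_I = 13+10 = 23
ES_J = max(EF_A=13, EF_D=24, EF_E=23, EF_F=27, EF_G=22, EF_H=20, EF_I=23) = 27; EF_J = 27+12 = 39
Expected project duration μ = 39 hours. Critical path: B → F → J.

Variance along critical path = 7.111 + 1.778 + 7.111 = 16.000; σ = √16.000 = 4.000 hours.
Z = (43 − 39) / 4.000 = 1.000
P(T ≤ 43) = Φ(1.000) ≈ 0.841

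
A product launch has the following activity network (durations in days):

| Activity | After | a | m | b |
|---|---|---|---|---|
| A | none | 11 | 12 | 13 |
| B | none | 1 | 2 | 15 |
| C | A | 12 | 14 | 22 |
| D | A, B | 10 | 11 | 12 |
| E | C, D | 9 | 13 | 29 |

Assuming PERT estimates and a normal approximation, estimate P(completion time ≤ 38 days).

0.143

te_A = (11 + 4·12 + 13)/6 = 72/6 = 12; σ²_A = ((13−11)/6)² = 0.111
te_B = (1 + 4·2 + 15)/6 = 24/6 = 4; σ²_B = ((15−1)/6)² = 5.444
te_C = (12 + 4·14 + 22)/6 = 90/6 = 15; σ²_C = ((22−12)/6)² = 2.778
te_D = (10 + 4·11 + 12)/6 = 66/6 = 11; σ²_D = ((12−10)/6)² = 0.111
te_E = (9 + 4·13 + 29)/6 = 90/6 = 15; σ²_E = ((29−9)/6)² = 11.111

Forward pass:
ES_A = 0; EF_A = 12
ES_B = 0; EF_B = 4
ES_C = 12; EF_C = 12+15 = 27
ES_D = max(EF_A=12, EF_B=4) = 12; EF_D = 12+11 = 23
ES_E = max(EF_C=27, EF_D=23) = 27; EF_E = 27+15 = 42
Expected project duration μ = 42 days. Critical path: A → C → E.

Variance along critical path = 0.111 + 2.778 + 11.111 = 14.000; σ = √14.000 = 3.742 days.
Z = (38 − 42) / 3.742 = -1.069
P(T ≤ 38) = Φ(-1.069) ≈ 0.143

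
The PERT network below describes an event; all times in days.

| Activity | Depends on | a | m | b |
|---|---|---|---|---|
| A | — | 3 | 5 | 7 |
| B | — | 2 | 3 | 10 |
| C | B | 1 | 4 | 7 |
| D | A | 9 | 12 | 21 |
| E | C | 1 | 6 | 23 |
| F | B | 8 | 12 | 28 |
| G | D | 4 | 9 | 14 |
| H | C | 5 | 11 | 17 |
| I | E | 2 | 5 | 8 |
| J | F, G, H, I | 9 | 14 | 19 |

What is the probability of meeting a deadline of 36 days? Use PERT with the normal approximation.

te_A = (3 + 4·5 + 7)/6 = 30/6 = 5; σ²_A = ((7−3)/6)² = 0.444
te_B = (2 + 4·3 + 10)/6 = 24/6 = 4; σ²_B = ((10−2)/6)² = 1.778
te_C = (1 + 4·4 + 7)/6 = 24/6 = 4; σ²_C = ((7−1)/6)² = 1.000
te_D = (9 + 4·12 + 21)/6 = 78/6 = 13; σ²_D = ((21−9)/6)² = 4.000
te_E = (1 + 4·6 + 23)/6 = 48/6 = 8; σ²_E = ((23−1)/6)² = 13.444
te_F = (8 + 4·12 + 28)/6 = 84/6 = 14; σ²_F = ((28−8)/6)² = 11.111
te_G = (4 + 4·9 + 14)/6 = 54/6 = 9; σ²_G = ((14−4)/6)² = 2.778
te_H = (5 + 4·11 + 17)/6 = 66/6 = 11; σ²_H = ((17−5)/6)² = 4.000
te_I = (2 + 4·5 + 8)/6 = 30/6 = 5; σ²_I = ((8−2)/6)² = 1.000
te_J = (9 + 4·14 + 19)/6 = 84/6 = 14; σ²_J = ((19−9)/6)² = 2.778

Forward pass:
ES_A = 0; EF_A = 5
ES_B = 0; EF_B = 4
ES_C = 4; EF_C = 4+4 = 8
ES_D = 5; EF_D = 5+13 = 18
ES_E = 8; EF_E = 8+8 = 16
ES_F = 4; EF_F = 4+14 = 18
ES_G = 18; EF_G = 18+9 = 27
ES_H = 8; EF_H = 8+11 = 19
ES_I = 16; EF_I = 16+5 = 21
ES_J = max(EF_F=18, EF_G=27, EF_H=19, EF_I=21) = 27; EF_J = 27+14 = 41
Expected project duration μ = 41 days. Critical path: A → D → G → J.

Variance along critical path = 0.444 + 4.000 + 2.778 + 2.778 = 10.000; σ = √10.000 = 3.162 days.
Z = (36 − 41) / 3.162 = -1.581
P(T ≤ 36) = Φ(-1.581) ≈ 0.057

0.057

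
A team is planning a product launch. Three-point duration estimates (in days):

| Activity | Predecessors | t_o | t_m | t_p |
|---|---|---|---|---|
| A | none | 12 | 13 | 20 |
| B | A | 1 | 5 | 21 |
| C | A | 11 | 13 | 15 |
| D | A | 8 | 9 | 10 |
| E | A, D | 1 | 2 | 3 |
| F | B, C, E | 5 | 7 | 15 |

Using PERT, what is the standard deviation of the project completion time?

te_A = (12 + 4·13 + 20)/6 = 84/6 = 14; σ²_A = ((20−12)/6)² = 1.778
te_B = (1 + 4·5 + 21)/6 = 42/6 = 7; σ²_B = ((21−1)/6)² = 11.111
te_C = (11 + 4·13 + 15)/6 = 78/6 = 13; σ²_C = ((15−11)/6)² = 0.444
te_D = (8 + 4·9 + 10)/6 = 54/6 = 9; σ²_D = ((10−8)/6)² = 0.111
te_E = (1 + 4·2 + 3)/6 = 12/6 = 2; σ²_E = ((3−1)/6)² = 0.111
te_F = (5 + 4·7 + 15)/6 = 48/6 = 8; σ²_F = ((15−5)/6)² = 2.778

Forward pass:
ES_A = 0; EF_A = 14
ES_B = 14; EF_B = 14+7 = 21
ES_C = 14; EF_C = 14+13 = 27
ES_D = 14; EF_D = 14+9 = 23
ES_E = max(EF_A=14, EF_D=23) = 23; EF_E = 23+2 = 25
ES_F = max(EF_B=21, EF_C=27, EF_E=25) = 27; EF_F = 27+8 = 35
Expected project duration μ = 35 days. Critical path: A → C → F.

Variance along critical path = 1.778 + 0.444 + 2.778 = 5.000
σ = √5.000 = 2.236 days

2.24 days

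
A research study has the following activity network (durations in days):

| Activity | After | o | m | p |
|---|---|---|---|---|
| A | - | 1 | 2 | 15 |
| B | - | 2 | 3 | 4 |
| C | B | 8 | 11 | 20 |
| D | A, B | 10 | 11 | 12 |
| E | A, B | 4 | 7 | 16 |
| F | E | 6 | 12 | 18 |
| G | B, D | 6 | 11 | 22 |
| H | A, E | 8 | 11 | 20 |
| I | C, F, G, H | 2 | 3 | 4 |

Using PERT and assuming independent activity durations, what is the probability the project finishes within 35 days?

0.919

te_A = (1 + 4·2 + 15)/6 = 24/6 = 4; σ²_A = ((15−1)/6)² = 5.444
te_B = (2 + 4·3 + 4)/6 = 18/6 = 3; σ²_B = ((4−2)/6)² = 0.111
te_C = (8 + 4·11 + 20)/6 = 72/6 = 12; σ²_C = ((20−8)/6)² = 4.000
te_D = (10 + 4·11 + 12)/6 = 66/6 = 11; σ²_D = ((12−10)/6)² = 0.111
te_E = (4 + 4·7 + 16)/6 = 48/6 = 8; σ²_E = ((16−4)/6)² = 4.000
te_F = (6 + 4·12 + 18)/6 = 72/6 = 12; σ²_F = ((18−6)/6)² = 4.000
te_G = (6 + 4·11 + 22)/6 = 72/6 = 12; σ²_G = ((22−6)/6)² = 7.111
te_H = (8 + 4·11 + 20)/6 = 72/6 = 12; σ²_H = ((20−8)/6)² = 4.000
te_I = (2 + 4·3 + 4)/6 = 18/6 = 3; σ²_I = ((4−2)/6)² = 0.111

Forward pass:
ES_A = 0; EF_A = 4
ES_B = 0; EF_B = 3
ES_C = 3; EF_C = 3+12 = 15
ES_D = max(EF_A=4, EF_B=3) = 4; EF_D = 4+11 = 15
ES_E = max(EF_A=4, EF_B=3) = 4; EF_E = 4+8 = 12
ES_F = 12; EF_F = 12+12 = 24
ES_G = max(EF_B=3, EF_D=15) = 15; EF_G = 15+12 = 27
ES_H = max(EF_A=4, EF_E=12) = 12; EF_H = 12+12 = 24
ES_I = max(EF_C=15, EF_F=24, EF_G=27, EF_H=24) = 27; EF_I = 27+3 = 30
Expected project duration μ = 30 days. Critical path: A → D → G → I.

Variance along critical path = 5.444 + 0.111 + 7.111 + 0.111 = 12.778; σ = √12.778 = 3.575 days.
Z = (35 − 30) / 3.575 = 1.399
P(T ≤ 35) = Φ(1.399) ≈ 0.919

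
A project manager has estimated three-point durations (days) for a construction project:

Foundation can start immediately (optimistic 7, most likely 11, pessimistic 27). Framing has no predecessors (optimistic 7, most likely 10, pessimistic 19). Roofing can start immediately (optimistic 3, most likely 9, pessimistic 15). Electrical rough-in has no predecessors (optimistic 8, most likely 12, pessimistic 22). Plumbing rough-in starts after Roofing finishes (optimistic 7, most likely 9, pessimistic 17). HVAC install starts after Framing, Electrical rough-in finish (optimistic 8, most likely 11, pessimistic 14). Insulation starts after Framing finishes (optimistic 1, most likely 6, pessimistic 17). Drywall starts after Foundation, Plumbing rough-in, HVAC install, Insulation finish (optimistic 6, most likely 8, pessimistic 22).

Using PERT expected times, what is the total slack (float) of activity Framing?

2 days

te_Foundation = (7 + 4·11 + 27)/6 = 78/6 = 13
te_Framing = (7 + 4·10 + 19)/6 = 66/6 = 11
te_Roofing = (3 + 4·9 + 15)/6 = 54/6 = 9
te_Electrical rough-in = (8 + 4·12 + 22)/6 = 78/6 = 13
te_Plumbing rough-in = (7 + 4·9 + 17)/6 = 60/6 = 10
te_HVAC install = (8 + 4·11 + 14)/6 = 66/6 = 11
te_Insulation = (1 + 4·6 + 17)/6 = 42/6 = 7
te_Drywall = (6 + 4·8 + 22)/6 = 60/6 = 10

Forward pass:
ES_Foundation = 0; EF_Foundation = 13
ES_Framing = 0; EF_Framing = 11
ES_Roofing = 0; EF_Roofing = 9
ES_Electrical rough-in = 0; EF_Electrical rough-in = 13
ES_Plumbing rough-in = 9; EF_Plumbing rough-in = 9+10 = 19
ES_HVAC install = max(EF_Framing=11, EF_Electrical rough-in=13) = 13; EF_HVAC install = 13+11 = 24
ES_Insulation = 11; EF_Insulation = 11+7 = 18
ES_Drywall = max(EF_Foundation=13, EF_Plumbing rough-in=19, EF_HVAC install=24, EF_Insulation=18) = 24; EF_Drywall = 24+10 = 34
Expected project duration μ = 34 days. Critical path: Electrical rough-in → HVAC install → Drywall.

Backward pass:
LF_Drywall = 34; LS_Drywall = 34−10 = 24
LF_Insulation = LS_Drywall = 24; LS_Insulation = 24−7 = 17
LF_HVAC install = LS_Drywall = 24; LS_HVAC install = 24−11 = 13
LF_Plumbing rough-in = LS_Drywall = 24; LS_Plumbing rough-in = 24−10 = 14
LF_Electrical rough-in = LS_HVAC install = 13; LS_Electrical rough-in = 13−13 = 0
LF_Roofing = LS_Plumbing rough-in = 14; LS_Roofing = 14−9 = 5
LF_Framing = min(LS_HVAC install=13, LS_Insulation=17) = 13; LS_Framing = 13−11 = 2
LF_Foundation = LS_Drywall = 24; LS_Foundation = 24−13 = 11
Slack_Framing = LS_Framing − ES_Framing = 2 − 0 = 2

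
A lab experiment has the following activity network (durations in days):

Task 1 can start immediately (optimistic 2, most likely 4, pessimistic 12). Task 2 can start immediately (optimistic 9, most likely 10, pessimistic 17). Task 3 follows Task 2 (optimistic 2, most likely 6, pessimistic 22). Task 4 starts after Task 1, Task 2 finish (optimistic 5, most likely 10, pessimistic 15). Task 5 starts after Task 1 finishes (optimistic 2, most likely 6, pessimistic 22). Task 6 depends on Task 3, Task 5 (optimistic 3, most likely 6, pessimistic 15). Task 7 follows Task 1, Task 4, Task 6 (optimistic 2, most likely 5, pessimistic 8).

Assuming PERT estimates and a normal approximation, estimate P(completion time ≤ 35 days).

0.828

te_Task 1 = (2 + 4·4 + 12)/6 = 30/6 = 5; σ²_Task 1 = ((12−2)/6)² = 2.778
te_Task 2 = (9 + 4·10 + 17)/6 = 66/6 = 11; σ²_Task 2 = ((17−9)/6)² = 1.778
te_Task 3 = (2 + 4·6 + 22)/6 = 48/6 = 8; σ²_Task 3 = ((22−2)/6)² = 11.111
te_Task 4 = (5 + 4·10 + 15)/6 = 60/6 = 10; σ²_Task 4 = ((15−5)/6)² = 2.778
te_Task 5 = (2 + 4·6 + 22)/6 = 48/6 = 8; σ²_Task 5 = ((22−2)/6)² = 11.111
te_Task 6 = (3 + 4·6 + 15)/6 = 42/6 = 7; σ²_Task 6 = ((15−3)/6)² = 4.000
te_Task 7 = (2 + 4·5 + 8)/6 = 30/6 = 5; σ²_Task 7 = ((8−2)/6)² = 1.000

Forward pass:
ES_Task 1 = 0; EF_Task 1 = 5
ES_Task 2 = 0; EF_Task 2 = 11
ES_Task 3 = 11; EF_Task 3 = 11+8 = 19
ES_Task 4 = max(EF_Task 1=5, EF_Task 2=11) = 11; EF_Task 4 = 11+10 = 21
ES_Task 5 = 5; EF_Task 5 = 5+8 = 13
ES_Task 6 = max(EF_Task 3=19, EF_Task 5=13) = 19; EF_Task 6 = 19+7 = 26
ES_Task 7 = max(EF_Task 1=5, EF_Task 4=21, EF_Task 6=26) = 26; EF_Task 7 = 26+5 = 31
Expected project duration μ = 31 days. Critical path: Task 2 → Task 3 → Task 6 → Task 7.

Variance along critical path = 1.778 + 11.111 + 4.000 + 1.000 = 17.889; σ = √17.889 = 4.230 days.
Z = (35 − 31) / 4.230 = 0.946
P(T ≤ 35) = Φ(0.946) ≈ 0.828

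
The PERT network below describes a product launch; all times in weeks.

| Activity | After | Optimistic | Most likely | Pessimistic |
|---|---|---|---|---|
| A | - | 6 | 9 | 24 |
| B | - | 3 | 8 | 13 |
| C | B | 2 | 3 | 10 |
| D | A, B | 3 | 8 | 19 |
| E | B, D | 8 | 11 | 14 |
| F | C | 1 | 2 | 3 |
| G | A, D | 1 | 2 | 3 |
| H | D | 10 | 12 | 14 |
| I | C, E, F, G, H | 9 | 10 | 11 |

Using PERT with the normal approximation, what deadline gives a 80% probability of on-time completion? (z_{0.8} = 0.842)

45.4 weeks

te_A = (6 + 4·9 + 24)/6 = 66/6 = 11; σ²_A = ((24−6)/6)² = 9.000
te_B = (3 + 4·8 + 13)/6 = 48/6 = 8; σ²_B = ((13−3)/6)² = 2.778
te_C = (2 + 4·3 + 10)/6 = 24/6 = 4; σ²_C = ((10−2)/6)² = 1.778
te_D = (3 + 4·8 + 19)/6 = 54/6 = 9; σ²_D = ((19−3)/6)² = 7.111
te_E = (8 + 4·11 + 14)/6 = 66/6 = 11; σ²_E = ((14−8)/6)² = 1.000
te_F = (1 + 4·2 + 3)/6 = 12/6 = 2; σ²_F = ((3−1)/6)² = 0.111
te_G = (1 + 4·2 + 3)/6 = 12/6 = 2; σ²_G = ((3−1)/6)² = 0.111
te_H = (10 + 4·12 + 14)/6 = 72/6 = 12; σ²_H = ((14−10)/6)² = 0.444
te_I = (9 + 4·10 + 11)/6 = 60/6 = 10; σ²_I = ((11−9)/6)² = 0.111

Forward pass:
ES_A = 0; EF_A = 11
ES_B = 0; EF_B = 8
ES_C = 8; EF_C = 8+4 = 12
ES_D = max(EF_A=11, EF_B=8) = 11; EF_D = 11+9 = 20
ES_E = max(EF_B=8, EF_D=20) = 20; EF_E = 20+11 = 31
ES_F = 12; EF_F = 12+2 = 14
ES_G = max(EF_A=11, EF_D=20) = 20; EF_G = 20+2 = 22
ES_H = 20; EF_H = 20+12 = 32
ES_I = max(EF_C=12, EF_E=31, EF_F=14, EF_G=22, EF_H=32) = 32; EF_I = 32+10 = 42
Expected project duration μ = 42 weeks. Critical path: A → D → H → I.

Variance along critical path = 9.000 + 7.111 + 0.444 + 0.111 = 16.667; σ = 4.082 weeks.
D = μ + z·σ = 42 + 0.842·4.082 = 45.4 weeks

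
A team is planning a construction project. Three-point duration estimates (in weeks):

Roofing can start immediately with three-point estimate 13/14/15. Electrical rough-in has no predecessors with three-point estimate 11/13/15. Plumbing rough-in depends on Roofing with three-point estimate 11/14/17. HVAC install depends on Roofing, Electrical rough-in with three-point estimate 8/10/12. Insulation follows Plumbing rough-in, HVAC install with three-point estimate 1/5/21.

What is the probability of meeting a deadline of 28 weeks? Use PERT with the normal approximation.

te_Roofing = (13 + 4·14 + 15)/6 = 84/6 = 14; σ²_Roofing = ((15−13)/6)² = 0.111
te_Electrical rough-in = (11 + 4·13 + 15)/6 = 78/6 = 13; σ²_Electrical rough-in = ((15−11)/6)² = 0.444
te_Plumbing rough-in = (11 + 4·14 + 17)/6 = 84/6 = 14; σ²_Plumbing rough-in = ((17−11)/6)² = 1.000
te_HVAC install = (8 + 4·10 + 12)/6 = 60/6 = 10; σ²_HVAC install = ((12−8)/6)² = 0.444
te_Insulation = (1 + 4·5 + 21)/6 = 42/6 = 7; σ²_Insulation = ((21−1)/6)² = 11.111

Forward pass:
ES_Roofing = 0; EF_Roofing = 14
ES_Electrical rough-in = 0; EF_Electrical rough-in = 13
ES_Plumbing rough-in = 14; EF_Plumbing rough-in = 14+14 = 28
ES_HVAC install = max(EF_Roofing=14, EF_Electrical rough-in=13) = 14; EF_HVAC install = 14+10 = 24
ES_Insulation = max(EF_Plumbing rough-in=28, EF_HVAC install=24) = 28; EF_Insulation = 28+7 = 35
Expected project duration μ = 35 weeks. Critical path: Roofing → Plumbing rough-in → Insulation.

Variance along critical path = 0.111 + 1.000 + 11.111 = 12.222; σ = √12.222 = 3.496 weeks.
Z = (28 − 35) / 3.496 = -2.002
P(T ≤ 28) = Φ(-2.002) ≈ 0.023

0.023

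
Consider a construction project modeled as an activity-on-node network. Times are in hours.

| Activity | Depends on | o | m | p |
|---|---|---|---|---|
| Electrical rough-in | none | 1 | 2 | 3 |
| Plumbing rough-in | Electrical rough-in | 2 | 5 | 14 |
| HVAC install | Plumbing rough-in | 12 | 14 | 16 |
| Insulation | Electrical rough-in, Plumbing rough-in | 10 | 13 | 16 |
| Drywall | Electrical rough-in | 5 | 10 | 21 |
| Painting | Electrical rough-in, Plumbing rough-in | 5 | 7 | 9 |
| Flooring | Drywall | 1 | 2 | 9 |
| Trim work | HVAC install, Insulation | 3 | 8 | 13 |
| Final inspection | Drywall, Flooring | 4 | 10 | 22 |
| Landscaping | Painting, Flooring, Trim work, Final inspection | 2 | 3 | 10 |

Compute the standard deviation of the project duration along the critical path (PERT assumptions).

te_Electrical rough-in = (1 + 4·2 + 3)/6 = 12/6 = 2; σ²_Electrical rough-in = ((3−1)/6)² = 0.111
te_Plumbing rough-in = (2 + 4·5 + 14)/6 = 36/6 = 6; σ²_Plumbing rough-in = ((14−2)/6)² = 4.000
te_HVAC install = (12 + 4·14 + 16)/6 = 84/6 = 14; σ²_HVAC install = ((16−12)/6)² = 0.444
te_Insulation = (10 + 4·13 + 16)/6 = 78/6 = 13; σ²_Insulation = ((16−10)/6)² = 1.000
te_Drywall = (5 + 4·10 + 21)/6 = 66/6 = 11; σ²_Drywall = ((21−5)/6)² = 7.111
te_Painting = (5 + 4·7 + 9)/6 = 42/6 = 7; σ²_Painting = ((9−5)/6)² = 0.444
te_Flooring = (1 + 4·2 + 9)/6 = 18/6 = 3; σ²_Flooring = ((9−1)/6)² = 1.778
te_Trim work = (3 + 4·8 + 13)/6 = 48/6 = 8; σ²_Trim work = ((13−3)/6)² = 2.778
te_Final inspection = (4 + 4·10 + 22)/6 = 66/6 = 11; σ²_Final inspection = ((22−4)/6)² = 9.000
te_Landscaping = (2 + 4·3 + 10)/6 = 24/6 = 4; σ²_Landscaping = ((10−2)/6)² = 1.778

Forward pass:
ES_Electrical rough-in = 0; EF_Electrical rough-in = 2
ES_Plumbing rough-in = 2; EF_Plumbing rough-in = 2+6 = 8
ES_HVAC install = 8; EF_HVAC install = 8+14 = 22
ES_Insulation = max(EF_Electrical rough-in=2, EF_Plumbing rough-in=8) = 8; EF_Insulation = 8+13 = 21
ES_Drywall = 2; EF_Drywall = 2+11 = 13
ES_Painting = max(EF_Electrical rough-in=2, EF_Plumbing rough-in=8) = 8; EF_Painting = 8+7 = 15
ES_Flooring = 13; EF_Flooring = 13+3 = 16
ES_Trim work = max(EF_HVAC install=22, EF_Insulation=21) = 22; EF_Trim work = 22+8 = 30
ES_Final inspection = max(EF_Drywall=13, EF_Flooring=16) = 16; EF_Final inspection = 16+11 = 27
ES_Landscaping = max(EF_Painting=15, EF_Flooring=16, EF_Trim work=30, EF_Final inspection=27) = 30; EF_Landscaping = 30+4 = 34
Expected project duration μ = 34 hours. Critical path: Electrical rough-in → Plumbing rough-in → HVAC install → Trim work → Landscaping.

Variance along critical path = 0.111 + 4.000 + 0.444 + 2.778 + 1.778 = 9.111
σ = √9.111 = 3.018 hours

3.02 hours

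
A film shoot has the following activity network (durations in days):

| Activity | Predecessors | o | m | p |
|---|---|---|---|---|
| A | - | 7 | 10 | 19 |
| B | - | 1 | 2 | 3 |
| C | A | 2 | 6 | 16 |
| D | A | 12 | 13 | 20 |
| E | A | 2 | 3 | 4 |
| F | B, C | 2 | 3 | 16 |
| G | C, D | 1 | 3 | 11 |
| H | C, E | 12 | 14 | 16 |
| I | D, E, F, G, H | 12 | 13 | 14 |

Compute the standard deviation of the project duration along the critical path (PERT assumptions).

te_A = (7 + 4·10 + 19)/6 = 66/6 = 11; σ²_A = ((19−7)/6)² = 4.000
te_B = (1 + 4·2 + 3)/6 = 12/6 = 2; σ²_B = ((3−1)/6)² = 0.111
te_C = (2 + 4·6 + 16)/6 = 42/6 = 7; σ²_C = ((16−2)/6)² = 5.444
te_D = (12 + 4·13 + 20)/6 = 84/6 = 14; σ²_D = ((20−12)/6)² = 1.778
te_E = (2 + 4·3 + 4)/6 = 18/6 = 3; σ²_E = ((4−2)/6)² = 0.111
te_F = (2 + 4·3 + 16)/6 = 30/6 = 5; σ²_F = ((16−2)/6)² = 5.444
te_G = (1 + 4·3 + 11)/6 = 24/6 = 4; σ²_G = ((11−1)/6)² = 2.778
te_H = (12 + 4·14 + 16)/6 = 84/6 = 14; σ²_H = ((16−12)/6)² = 0.444
te_I = (12 + 4·13 + 14)/6 = 78/6 = 13; σ²_I = ((14−12)/6)² = 0.111

Forward pass:
ES_A = 0; EF_A = 11
ES_B = 0; EF_B = 2
ES_C = 11; EF_C = 11+7 = 18
ES_D = 11; EF_D = 11+14 = 25
ES_E = 11; EF_E = 11+3 = 14
ES_F = max(EF_B=2, EF_C=18) = 18; EF_F = 18+5 = 23
ES_G = max(EF_C=18, EF_D=25) = 25; EF_G = 25+4 = 29
ES_H = max(EF_C=18, EF_E=14) = 18; EF_H = 18+14 = 32
ES_I = max(EF_D=25, EF_E=14, EF_F=23, EF_G=29, EF_H=32) = 32; EF_I = 32+13 = 45
Expected project duration μ = 45 days. Critical path: A → C → H → I.

Variance along critical path = 4.000 + 5.444 + 0.444 + 0.111 = 10.000
σ = √10.000 = 3.162 days

3.16 days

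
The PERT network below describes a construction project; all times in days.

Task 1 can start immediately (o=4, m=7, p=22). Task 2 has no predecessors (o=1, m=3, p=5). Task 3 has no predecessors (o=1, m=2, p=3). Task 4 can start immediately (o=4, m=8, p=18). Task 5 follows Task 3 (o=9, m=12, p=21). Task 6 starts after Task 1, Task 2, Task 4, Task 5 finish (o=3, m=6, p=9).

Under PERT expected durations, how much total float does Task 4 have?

te_Task 1 = (4 + 4·7 + 22)/6 = 54/6 = 9
te_Task 2 = (1 + 4·3 + 5)/6 = 18/6 = 3
te_Task 3 = (1 + 4·2 + 3)/6 = 12/6 = 2
te_Task 4 = (4 + 4·8 + 18)/6 = 54/6 = 9
te_Task 5 = (9 + 4·12 + 21)/6 = 78/6 = 13
te_Task 6 = (3 + 4·6 + 9)/6 = 36/6 = 6

Forward pass:
ES_Task 1 = 0; EF_Task 1 = 9
ES_Task 2 = 0; EF_Task 2 = 3
ES_Task 3 = 0; EF_Task 3 = 2
ES_Task 4 = 0; EF_Task 4 = 9
ES_Task 5 = 2; EF_Task 5 = 2+13 = 15
ES_Task 6 = max(EF_Task 1=9, EF_Task 2=3, EF_Task 4=9, EF_Task 5=15) = 15; EF_Task 6 = 15+6 = 21
Expected project duration μ = 21 days. Critical path: Task 3 → Task 5 → Task 6.

Backward pass:
LF_Task 6 = 21; LS_Task 6 = 21−6 = 15
LF_Task 5 = LS_Task 6 = 15; LS_Task 5 = 15−13 = 2
LF_Task 4 = LS_Task 6 = 15; LS_Task 4 = 15−9 = 6
LF_Task 3 = LS_Task 5 = 2; LS_Task 3 = 2−2 = 0
LF_Task 2 = LS_Task 6 = 15; LS_Task 2 = 15−3 = 12
LF_Task 1 = LS_Task 6 = 15; LS_Task 1 = 15−9 = 6
Slack_Task 4 = LS_Task 4 − ES_Task 4 = 6 − 0 = 6

6 days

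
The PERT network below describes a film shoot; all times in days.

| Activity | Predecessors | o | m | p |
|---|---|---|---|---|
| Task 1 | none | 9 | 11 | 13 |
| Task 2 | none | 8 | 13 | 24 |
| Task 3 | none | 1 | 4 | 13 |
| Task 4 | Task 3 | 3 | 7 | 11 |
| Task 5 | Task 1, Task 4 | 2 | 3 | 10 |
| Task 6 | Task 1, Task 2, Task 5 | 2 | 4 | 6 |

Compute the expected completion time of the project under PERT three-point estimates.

20 days

te_Task 1 = (9 + 4·11 + 13)/6 = 66/6 = 11
te_Task 2 = (8 + 4·13 + 24)/6 = 84/6 = 14
te_Task 3 = (1 + 4·4 + 13)/6 = 30/6 = 5
te_Task 4 = (3 + 4·7 + 11)/6 = 42/6 = 7
te_Task 5 = (2 + 4·3 + 10)/6 = 24/6 = 4
te_Task 6 = (2 + 4·4 + 6)/6 = 24/6 = 4

Forward pass:
ES_Task 1 = 0; EF_Task 1 = 11
ES_Task 2 = 0; EF_Task 2 = 14
ES_Task 3 = 0; EF_Task 3 = 5
ES_Task 4 = 5; EF_Task 4 = 5+7 = 12
ES_Task 5 = max(EF_Task 1=11, EF_Task 4=12) = 12; EF_Task 5 = 12+4 = 16
ES_Task 6 = max(EF_Task 1=11, EF_Task 2=14, EF_Task 5=16) = 16; EF_Task 6 = 16+4 = 20
Expected project duration μ = 20 days. Critical path: Task 3 → Task 4 → Task 5 → Task 6.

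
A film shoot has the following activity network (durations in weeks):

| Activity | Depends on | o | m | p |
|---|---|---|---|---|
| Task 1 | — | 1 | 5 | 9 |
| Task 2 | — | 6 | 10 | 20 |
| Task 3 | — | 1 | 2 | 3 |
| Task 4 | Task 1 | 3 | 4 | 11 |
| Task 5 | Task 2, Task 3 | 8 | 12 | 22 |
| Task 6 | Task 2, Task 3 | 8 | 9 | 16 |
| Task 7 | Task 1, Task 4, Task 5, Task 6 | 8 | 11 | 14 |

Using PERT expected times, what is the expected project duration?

35 weeks

te_Task 1 = (1 + 4·5 + 9)/6 = 30/6 = 5
te_Task 2 = (6 + 4·10 + 20)/6 = 66/6 = 11
te_Task 3 = (1 + 4·2 + 3)/6 = 12/6 = 2
te_Task 4 = (3 + 4·4 + 11)/6 = 30/6 = 5
te_Task 5 = (8 + 4·12 + 22)/6 = 78/6 = 13
te_Task 6 = (8 + 4·9 + 16)/6 = 60/6 = 10
te_Task 7 = (8 + 4·11 + 14)/6 = 66/6 = 11

Forward pass:
ES_Task 1 = 0; EF_Task 1 = 5
ES_Task 2 = 0; EF_Task 2 = 11
ES_Task 3 = 0; EF_Task 3 = 2
ES_Task 4 = 5; EF_Task 4 = 5+5 = 10
ES_Task 5 = max(EF_Task 2=11, EF_Task 3=2) = 11; EF_Task 5 = 11+13 = 24
ES_Task 6 = max(EF_Task 2=11, EF_Task 3=2) = 11; EF_Task 6 = 11+10 = 21
ES_Task 7 = max(EF_Task 1=5, EF_Task 4=10, EF_Task 5=24, EF_Task 6=21) = 24; EF_Task 7 = 24+11 = 35
Expected project duration μ = 35 weeks. Critical path: Task 2 → Task 5 → Task 7.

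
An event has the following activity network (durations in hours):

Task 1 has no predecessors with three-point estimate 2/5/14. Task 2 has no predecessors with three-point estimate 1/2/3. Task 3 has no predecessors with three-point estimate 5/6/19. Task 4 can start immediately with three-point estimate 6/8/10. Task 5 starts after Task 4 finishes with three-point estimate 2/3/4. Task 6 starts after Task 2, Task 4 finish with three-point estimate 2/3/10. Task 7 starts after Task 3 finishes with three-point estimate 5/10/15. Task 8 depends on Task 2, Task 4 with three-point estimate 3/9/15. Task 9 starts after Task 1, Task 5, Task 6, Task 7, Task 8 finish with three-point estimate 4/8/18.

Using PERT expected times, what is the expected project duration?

te_Task 1 = (2 + 4·5 + 14)/6 = 36/6 = 6
te_Task 2 = (1 + 4·2 + 3)/6 = 12/6 = 2
te_Task 3 = (5 + 4·6 + 19)/6 = 48/6 = 8
te_Task 4 = (6 + 4·8 + 10)/6 = 48/6 = 8
te_Task 5 = (2 + 4·3 + 4)/6 = 18/6 = 3
te_Task 6 = (2 + 4·3 + 10)/6 = 24/6 = 4
te_Task 7 = (5 + 4·10 + 15)/6 = 60/6 = 10
te_Task 8 = (3 + 4·9 + 15)/6 = 54/6 = 9
te_Task 9 = (4 + 4·8 + 18)/6 = 54/6 = 9

Forward pass:
ES_Task 1 = 0; EF_Task 1 = 6
ES_Task 2 = 0; EF_Task 2 = 2
ES_Task 3 = 0; EF_Task 3 = 8
ES_Task 4 = 0; EF_Task 4 = 8
ES_Task 5 = 8; EF_Task 5 = 8+3 = 11
ES_Task 6 = max(EF_Task 2=2, EF_Task 4=8) = 8; EF_Task 6 = 8+4 = 12
ES_Task 7 = 8; EF_Task 7 = 8+10 = 18
ES_Task 8 = max(EF_Task 2=2, EF_Task 4=8) = 8; EF_Task 8 = 8+9 = 17
ES_Task 9 = max(EF_Task 1=6, EF_Task 5=11, EF_Task 6=12, EF_Task 7=18, EF_Task 8=17) = 18; EF_Task 9 = 18+9 = 27
Expected project duration μ = 27 hours. Critical path: Task 3 → Task 7 → Task 9.

27 hours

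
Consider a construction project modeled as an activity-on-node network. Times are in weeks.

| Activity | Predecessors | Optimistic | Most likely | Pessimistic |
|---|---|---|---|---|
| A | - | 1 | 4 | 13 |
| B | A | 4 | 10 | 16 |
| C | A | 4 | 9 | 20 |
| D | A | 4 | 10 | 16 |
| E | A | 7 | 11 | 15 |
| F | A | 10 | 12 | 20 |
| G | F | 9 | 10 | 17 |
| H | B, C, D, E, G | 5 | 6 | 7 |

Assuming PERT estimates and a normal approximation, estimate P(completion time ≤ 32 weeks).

0.154

te_A = (1 + 4·4 + 13)/6 = 30/6 = 5; σ²_A = ((13−1)/6)² = 4.000
te_B = (4 + 4·10 + 16)/6 = 60/6 = 10; σ²_B = ((16−4)/6)² = 4.000
te_C = (4 + 4·9 + 20)/6 = 60/6 = 10; σ²_C = ((20−4)/6)² = 7.111
te_D = (4 + 4·10 + 16)/6 = 60/6 = 10; σ²_D = ((16−4)/6)² = 4.000
te_E = (7 + 4·11 + 15)/6 = 66/6 = 11; σ²_E = ((15−7)/6)² = 1.778
te_F = (10 + 4·12 + 20)/6 = 78/6 = 13; σ²_F = ((20−10)/6)² = 2.778
te_G = (9 + 4·10 + 17)/6 = 66/6 = 11; σ²_G = ((17−9)/6)² = 1.778
te_H = (5 + 4·6 + 7)/6 = 36/6 = 6; σ²_H = ((7−5)/6)² = 0.111

Forward pass:
ES_A = 0; EF_A = 5
ES_B = 5; EF_B = 5+10 = 15
ES_C = 5; EF_C = 5+10 = 15
ES_D = 5; EF_D = 5+10 = 15
ES_E = 5; EF_E = 5+11 = 16
ES_F = 5; EF_F = 5+13 = 18
ES_G = 18; EF_G = 18+11 = 29
ES_H = max(EF_B=15, EF_C=15, EF_D=15, EF_E=16, EF_G=29) = 29; EF_H = 29+6 = 35
Expected project duration μ = 35 weeks. Critical path: A → F → G → H.

Variance along critical path = 4.000 + 2.778 + 1.778 + 0.111 = 8.667; σ = √8.667 = 2.944 weeks.
Z = (32 − 35) / 2.944 = -1.019
P(T ≤ 32) = Φ(-1.019) ≈ 0.154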